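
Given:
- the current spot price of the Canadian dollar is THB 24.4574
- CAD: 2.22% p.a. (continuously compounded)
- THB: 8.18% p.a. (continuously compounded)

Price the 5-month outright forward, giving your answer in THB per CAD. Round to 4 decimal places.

25.0724

T = 5/12 years.
Growth of 1 THB over T: e^(0.0818×5/12) = 1.03467083.
Growth of 1 CAD over T: e^(0.0222×5/12) = 1.00929291.
CIP: F = S · (grow THB)/(grow CAD) = 24.4574 × 1.03467083/1.00929291 = 25.072363 THB per CAD.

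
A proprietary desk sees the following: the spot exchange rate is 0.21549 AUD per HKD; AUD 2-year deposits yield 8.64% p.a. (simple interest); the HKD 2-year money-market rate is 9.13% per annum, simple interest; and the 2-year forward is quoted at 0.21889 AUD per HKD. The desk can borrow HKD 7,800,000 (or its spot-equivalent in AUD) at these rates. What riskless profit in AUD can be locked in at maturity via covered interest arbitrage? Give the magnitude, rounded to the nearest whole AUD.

T = 2 years.
Invest the HKD and cover forward: 7,800,000 × 1.182600 × 0.21889 = AUD 2,019,102.65.
Convert at spot and invest in AUD: 7,800,000 × 0.21549 × 1.172800 = AUD 1,971,268.04.
The quoted forward overvalues HKD, so borrow AUD, buy HKD at spot, deposit the HKD at 9.13%, and sell the proceeds forward at 0.21889.
Arbitrage profit = |2,019,102.65 − 1,971,268.04| = AUD 47,835.

AUD 47,835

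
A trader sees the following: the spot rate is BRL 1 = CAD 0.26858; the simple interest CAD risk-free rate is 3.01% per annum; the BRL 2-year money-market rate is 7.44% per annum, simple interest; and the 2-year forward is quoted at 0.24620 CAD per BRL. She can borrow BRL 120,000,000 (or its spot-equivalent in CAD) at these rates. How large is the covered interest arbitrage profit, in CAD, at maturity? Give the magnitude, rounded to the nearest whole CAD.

T = 2 years.
Keep in BRL, deliver into the forward: 120,000,000·1.148800·0.24620 = CAD 33,940,147.20.
Swap to CAD now, deposit: 120,000,000·0.26858·1.060200 = CAD 34,169,821.92.
The quoted forward undervalues BRL, so borrow BRL, convert to CAD at spot, deposit the CAD at 3.01%, and buy BRL forward at 0.24620 to cover the loan.
Profit = 34,169,821.92 − 33,940,147.20 = CAD 229,675.

CAD 229,675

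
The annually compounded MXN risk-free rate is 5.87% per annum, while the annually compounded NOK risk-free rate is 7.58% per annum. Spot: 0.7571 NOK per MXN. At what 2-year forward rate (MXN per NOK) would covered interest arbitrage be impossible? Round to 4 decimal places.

T = 2 years.
NOK growth factor: (1 + 0.0758)^2 = 1.1573456.
Growth of 1 MXN over T: (1 + 0.0587)^2 = 1.1208457.
Forward (NOK per MXN) = 0.7571 × 1.1573456 / 1.1208457 = 0.7817547.
Invert for MXN per NOK: 1 / 0.7817547 = 1.2792.

1.2792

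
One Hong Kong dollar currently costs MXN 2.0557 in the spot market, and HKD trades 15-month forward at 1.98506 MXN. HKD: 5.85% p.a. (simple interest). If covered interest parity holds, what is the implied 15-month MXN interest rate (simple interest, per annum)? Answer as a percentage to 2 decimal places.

T = 15/12 years.
CIP gives F = S · g_MXN/g_HKD, so g_MXN/g_HKD = 1.98506/2.0557 = 0.9656370.
HKD growth factor: 1 + 0.0585×15/12 = 1.073125.
That pins the MXN growth at 1.0362492.
r = (1.0362492 − 1)/(15/12) = 0.028999 → 2.90%.

2.90%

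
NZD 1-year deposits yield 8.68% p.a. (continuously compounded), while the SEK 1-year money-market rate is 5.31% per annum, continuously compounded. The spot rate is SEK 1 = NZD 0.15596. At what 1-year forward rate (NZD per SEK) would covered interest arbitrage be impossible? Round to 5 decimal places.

0.16131

T = 1 year.
Growth of 1 NZD over T: e^(0.0868×1) = 1.0906785.
SEK growth factor: e^(0.0531×1) = 1.0545351.
CIP: F = S · (grow NZD)/(grow SEK) = 0.15596 × 1.0906785/1.0545351 = 0.1613054 NZD per SEK.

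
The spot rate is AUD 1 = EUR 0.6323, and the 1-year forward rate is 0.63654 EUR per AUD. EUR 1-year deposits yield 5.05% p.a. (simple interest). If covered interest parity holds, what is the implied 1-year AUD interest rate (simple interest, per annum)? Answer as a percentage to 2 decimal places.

4.35%

T = 1 year.
F/S = 0.63654/0.6323 = 1.0067057 = (growth of EUR) / (growth of AUD).
EUR growth factor: 1 + 0.0505×1 = 1.050500.
Hence g_AUD = 1.0435026.
r = (1.0435026 − 1)/1 = 0.043503 → 4.35%.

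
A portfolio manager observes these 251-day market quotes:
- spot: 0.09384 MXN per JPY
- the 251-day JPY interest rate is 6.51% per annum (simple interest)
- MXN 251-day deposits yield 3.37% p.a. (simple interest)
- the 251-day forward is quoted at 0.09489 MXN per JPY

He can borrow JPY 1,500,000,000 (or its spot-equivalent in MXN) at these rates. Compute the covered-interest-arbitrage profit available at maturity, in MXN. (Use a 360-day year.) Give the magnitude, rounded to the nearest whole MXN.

T = 251/360 years.
Invest the JPY and cover forward: 1,500,000,000 × 1.04538916667 × 0.09489 = MXN 148,795,467.04.
Convert at spot and invest in MXN: 1,500,000,000 × 0.09384 × 1.02349638889 = MXN 144,067,351.70.
The quoted forward overvalues JPY, so borrow MXN, buy JPY at spot, deposit the JPY at 6.51%, and sell the proceeds forward at 0.09489.
The gap between the two covered legs is MXN 4,728,115.

MXN 4,728,115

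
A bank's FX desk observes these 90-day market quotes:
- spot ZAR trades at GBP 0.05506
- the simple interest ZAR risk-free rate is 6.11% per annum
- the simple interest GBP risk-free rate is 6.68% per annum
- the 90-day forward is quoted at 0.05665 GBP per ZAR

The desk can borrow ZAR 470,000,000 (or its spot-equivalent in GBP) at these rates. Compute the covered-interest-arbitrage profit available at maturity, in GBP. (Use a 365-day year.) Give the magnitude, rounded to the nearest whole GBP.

T = 90/365 years.
Keep in ZAR, deliver into the forward: 470,000,000·1.0150657534·0.05665 = GBP 27,026,633.22.
Swap to GBP now, deposit: 470,000,000·0.05506·1.0164712329 = GBP 26,304,445.86.
The quoted forward overvalues ZAR, so borrow GBP, buy ZAR at spot, deposit the ZAR at 6.11%, and sell the proceeds forward at 0.05665.
The gap between the two covered legs is GBP 722,187.

GBP 722,187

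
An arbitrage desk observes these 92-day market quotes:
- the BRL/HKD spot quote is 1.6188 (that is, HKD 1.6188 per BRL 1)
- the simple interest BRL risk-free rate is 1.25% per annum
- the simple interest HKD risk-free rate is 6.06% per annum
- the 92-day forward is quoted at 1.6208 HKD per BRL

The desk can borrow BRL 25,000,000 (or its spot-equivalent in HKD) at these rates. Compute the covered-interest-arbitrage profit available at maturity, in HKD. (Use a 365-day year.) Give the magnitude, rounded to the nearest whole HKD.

T = 92/365 years.
Route A — deposit BRL, sell forward: 25,000,000 × 1.0031506849 × 1.6208 = HKD 40,647,665.75.
Route B — convert at spot, deposit HKD: 25,000,000 × 1.6188 × 1.0152745205 = HKD 41,088,159.84.
The quoted forward undervalues BRL, so borrow BRL, convert to HKD at spot, deposit the HKD at 6.06%, and buy BRL forward at 1.6208 to cover the loan.
Profit = 41,088,159.84 − 40,647,665.75 = HKD 440,494.

HKD 440,494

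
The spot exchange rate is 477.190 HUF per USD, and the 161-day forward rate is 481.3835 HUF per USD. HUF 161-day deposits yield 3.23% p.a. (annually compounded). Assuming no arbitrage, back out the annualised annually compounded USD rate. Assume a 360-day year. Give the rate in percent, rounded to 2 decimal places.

1.23%

T = 161/360 years.
F/S = 481.3835/477.19 = 1.0087879 = (growth of HUF) / (growth of USD).
The HUF side grows by (1 + 0.0323)^(161/360) = 1.0143184.
That pins the USD growth at 1.0054823.
Annualise: 1.0054823^(360/161) − 1 = 0.012300 = 1.23%.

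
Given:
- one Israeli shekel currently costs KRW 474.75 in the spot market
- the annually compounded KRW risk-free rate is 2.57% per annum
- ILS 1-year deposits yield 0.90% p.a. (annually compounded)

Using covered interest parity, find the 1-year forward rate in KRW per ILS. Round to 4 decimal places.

482.6076

T = 1 year.
Growth of 1 KRW over T: (1 + 0.0257)^1 = 1.025700.
Growth of 1 ILS over T: (1 + 0.0090)^1 = 1.009000.
So F = 474.75 × 1.025700 / 1.009000 = 482.607607 (KRW/ILS).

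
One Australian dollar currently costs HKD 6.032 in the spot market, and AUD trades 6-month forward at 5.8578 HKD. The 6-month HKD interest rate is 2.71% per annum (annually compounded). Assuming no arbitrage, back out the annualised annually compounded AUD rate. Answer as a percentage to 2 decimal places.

T = 6/12 years.
F/S = 5.8578/6.032 = 0.9711207 = (growth of HKD) / (growth of AUD).
HKD growth factor: (1 + 0.0271)^(6/12) = 1.0134594.
Hence g_AUD = 1.0435978.
r = 1.0435978^(12/6) − 1 = 0.089096 → 8.91%.

8.91%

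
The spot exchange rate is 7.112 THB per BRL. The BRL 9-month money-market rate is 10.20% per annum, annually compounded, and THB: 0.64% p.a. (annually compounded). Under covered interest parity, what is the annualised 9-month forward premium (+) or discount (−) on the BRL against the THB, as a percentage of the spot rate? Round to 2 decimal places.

-8.77%

T = 9/12 years.
CIP forward (THB per BRL) = 7.112 × 1.0047962/1.0755638 = 6.644060.
Annualised premium = (F − S)/S × (1/T) = (6.644060 − 7.112)/7.112 ÷ (9/12) = -8.77%.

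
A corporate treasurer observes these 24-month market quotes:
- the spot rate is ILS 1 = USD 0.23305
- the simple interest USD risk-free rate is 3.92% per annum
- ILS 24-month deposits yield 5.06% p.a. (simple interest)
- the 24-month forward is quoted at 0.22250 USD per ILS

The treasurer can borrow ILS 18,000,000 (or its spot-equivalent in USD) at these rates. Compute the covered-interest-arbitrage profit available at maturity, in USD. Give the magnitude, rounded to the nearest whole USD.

USD 113,474

T = 2 years.
Keep in ILS, deliver into the forward: 18,000,000·1.101200·0.22250 = USD 4,410,306.00.
Swap to USD now, deposit: 18,000,000·0.23305·1.078400 = USD 4,523,780.16.
The quoted forward undervalues ILS, so borrow ILS, convert to USD at spot, deposit the USD at 3.92%, and buy ILS forward at 0.22250 to cover the loan.
Arbitrage profit = |4,410,306.00 − 4,523,780.16| = USD 113,474.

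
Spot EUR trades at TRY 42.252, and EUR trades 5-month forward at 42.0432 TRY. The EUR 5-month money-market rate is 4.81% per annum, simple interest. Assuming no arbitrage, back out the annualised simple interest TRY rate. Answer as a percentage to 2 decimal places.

3.60%

T = 5/12 years.
CIP gives F = S · g_TRY/g_EUR, so g_TRY/g_EUR = 42.0432/42.252 = 0.9950582.
EUR growth factor: 1 + 0.0481×5/12 = 1.0200417.
So the TRY growth factor = 1.0150009.
(1.0150009 − 1)/T = 0.036002, i.e. 3.60%.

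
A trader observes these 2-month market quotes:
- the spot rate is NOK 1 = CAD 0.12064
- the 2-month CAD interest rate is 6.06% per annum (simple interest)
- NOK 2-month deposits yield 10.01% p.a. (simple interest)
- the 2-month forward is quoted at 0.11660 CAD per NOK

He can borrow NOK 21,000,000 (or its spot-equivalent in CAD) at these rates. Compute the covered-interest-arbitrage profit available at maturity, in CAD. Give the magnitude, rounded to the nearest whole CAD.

CAD 69,577

T = 2/12 years.
Route A — deposit NOK, sell forward: 21,000,000 × 1.016683333 × 0.11660 = CAD 2,489,450.81.
Route B — convert at spot, deposit CAD: 21,000,000 × 0.12064 × 1.010100 = CAD 2,559,027.74.
The quoted forward undervalues NOK, so borrow NOK, convert to CAD at spot, deposit the CAD at 6.06%, and buy NOK forward at 0.11660 to cover the loan.
The gap between the two covered legs is CAD 69,577.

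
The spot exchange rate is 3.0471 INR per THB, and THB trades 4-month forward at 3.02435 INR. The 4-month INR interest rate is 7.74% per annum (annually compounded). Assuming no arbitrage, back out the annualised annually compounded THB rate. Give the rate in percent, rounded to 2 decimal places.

10.19%

T = 4/12 years.
F/S = 3.02435/3.0471 = 0.9925339 = (growth of INR) / (growth of THB).
The INR side grows by (1 + 0.0774)^(4/12) = 1.0251616.
So the THB growth factor = 1.0328731.
Annualise: 1.0328731^(12/4) − 1 = 0.101897 = 10.19%.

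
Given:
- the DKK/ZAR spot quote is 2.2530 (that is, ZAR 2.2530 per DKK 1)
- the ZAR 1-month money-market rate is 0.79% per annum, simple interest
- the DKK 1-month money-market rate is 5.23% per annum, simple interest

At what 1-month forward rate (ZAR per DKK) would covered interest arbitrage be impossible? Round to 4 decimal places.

2.2447

T = 1/12 years.
ZAR accumulates by 1 + 0.0079×1/12 = 1.0006583.
DKK growth factor: 1 + 0.0523×1/12 = 1.0043583.
CIP: F = S · (grow ZAR)/(grow DKK) = 2.253 × 1.0006583/1.0043583 = 2.244700 ZAR per DKK.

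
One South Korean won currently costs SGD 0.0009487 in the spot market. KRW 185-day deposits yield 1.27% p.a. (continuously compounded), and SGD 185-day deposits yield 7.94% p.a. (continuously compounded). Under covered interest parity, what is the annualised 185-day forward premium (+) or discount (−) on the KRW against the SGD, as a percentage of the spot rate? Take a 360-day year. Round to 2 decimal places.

+6.79%

T = 185/360 years.
F = S · g_SGD/g_KRW = 0.0009487 × 1.0416466/1.0065477 = 0.0009817817.
Annualised premium = (F − S)/S × (1/T) = (0.0009817817 − 0.0009487)/0.0009487 ÷ (185/360) = 6.79%.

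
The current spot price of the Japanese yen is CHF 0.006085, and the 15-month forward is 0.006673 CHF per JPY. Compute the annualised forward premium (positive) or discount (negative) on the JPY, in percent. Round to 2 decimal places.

+7.73%

T = 15/12 years.
(F − S)/S = (0.006673 − 0.006085)/0.006085 = 0.0966311.
Annualise by dividing by T: 0.0966311 / (15/12) = 0.077305 → 7.73%.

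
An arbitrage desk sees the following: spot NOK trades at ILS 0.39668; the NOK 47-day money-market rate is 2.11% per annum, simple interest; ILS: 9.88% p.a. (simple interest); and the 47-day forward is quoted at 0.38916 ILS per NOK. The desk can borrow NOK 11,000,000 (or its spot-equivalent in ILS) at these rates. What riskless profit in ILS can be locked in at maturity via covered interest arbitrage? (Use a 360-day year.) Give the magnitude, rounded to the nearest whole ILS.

T = 47/360 years.
Invest the NOK and cover forward: 11,000,000 × 1.002754722 × 0.38916 = ILS 4,292,552.30.
Convert at spot and invest in ILS: 11,000,000 × 0.39668 × 1.012898889 = ILS 4,419,764.04.
The quoted forward undervalues NOK, so borrow NOK, convert to ILS at spot, deposit the ILS at 9.88%, and buy NOK forward at 0.38916 to cover the loan.
Profit = 4,419,764.04 − 4,292,552.30 = ILS 127,212.

ILS 127,212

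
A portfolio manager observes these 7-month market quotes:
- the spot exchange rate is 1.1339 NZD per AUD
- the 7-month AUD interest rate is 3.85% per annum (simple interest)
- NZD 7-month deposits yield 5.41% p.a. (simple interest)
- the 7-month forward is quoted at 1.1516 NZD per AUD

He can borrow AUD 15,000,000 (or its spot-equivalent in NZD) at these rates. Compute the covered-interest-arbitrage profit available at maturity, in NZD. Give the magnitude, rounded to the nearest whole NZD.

NZD 116,685

T = 7/12 years.
Keep in AUD, deliver into the forward: 15,000,000·1.0224583333·1.1516 = NZD 17,661,945.25.
Swap to NZD now, deposit: 15,000,000·1.1339·1.0315583333 = NZD 17,545,259.91.
The quoted forward overvalues AUD, so borrow NZD, buy AUD at spot, deposit the AUD at 3.85%, and sell the proceeds forward at 1.1516.
Profit = 17,661,945.25 − 17,545,259.91 = NZD 116,685.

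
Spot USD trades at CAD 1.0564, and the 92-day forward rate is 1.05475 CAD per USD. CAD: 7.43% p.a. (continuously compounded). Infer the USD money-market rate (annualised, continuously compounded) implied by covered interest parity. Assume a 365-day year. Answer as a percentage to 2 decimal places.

T = 92/365 years.
CIP gives F = S · g_CAD/g_USD, so g_CAD/g_USD = 1.05475/1.0564 = 0.9984381.
The CAD side grows by e^(0.0743×92/365) = 1.0189041.
Hence g_USD = 1.020498.
Take logs: ln 1.020498 / (92/365) = 0.080501, so 8.05%.

8.05%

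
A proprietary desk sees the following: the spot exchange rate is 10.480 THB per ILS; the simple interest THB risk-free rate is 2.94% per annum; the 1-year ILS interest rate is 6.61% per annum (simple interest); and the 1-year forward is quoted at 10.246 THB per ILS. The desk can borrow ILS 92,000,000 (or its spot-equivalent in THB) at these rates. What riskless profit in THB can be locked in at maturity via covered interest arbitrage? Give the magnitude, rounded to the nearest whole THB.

THB 12,433,671

T = 1 year.
Invest the ILS and cover forward: 92,000,000 × 1.066100 × 10.246 = THB 1,004,939,975.20.
Convert at spot and invest in THB: 92,000,000 × 10.480 × 1.029400 = THB 992,506,304.00.
The quoted forward overvalues ILS, so borrow THB, buy ILS at spot, deposit the ILS at 6.61%, and sell the proceeds forward at 10.246.
Arbitrage profit = |1,004,939,975.20 − 992,506,304.00| = THB 12,433,671.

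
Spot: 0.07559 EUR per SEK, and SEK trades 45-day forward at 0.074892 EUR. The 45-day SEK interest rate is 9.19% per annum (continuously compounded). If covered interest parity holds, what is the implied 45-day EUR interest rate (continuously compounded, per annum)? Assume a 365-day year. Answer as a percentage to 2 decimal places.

T = 45/365 years.
CIP gives F = S · g_EUR/g_SEK, so g_EUR/g_SEK = 0.074892/0.07559 = 0.9907660.
The SEK side grows by e^(0.0919×45/365) = 1.0113946.
That pins the EUR growth at 1.0020554.
Take logs: ln 1.0020554 / (45/365) = 0.016654, so 1.67%.

1.67%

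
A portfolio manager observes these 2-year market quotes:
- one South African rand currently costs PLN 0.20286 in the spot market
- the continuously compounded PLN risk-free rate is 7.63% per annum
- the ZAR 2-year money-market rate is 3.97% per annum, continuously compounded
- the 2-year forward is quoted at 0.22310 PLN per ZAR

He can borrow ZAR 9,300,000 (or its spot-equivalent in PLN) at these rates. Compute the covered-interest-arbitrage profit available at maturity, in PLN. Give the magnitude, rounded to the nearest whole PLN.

PLN 48,668

T = 2 years.
Keep in ZAR, deliver into the forward: 9,300,000·1.08263729·0.22310 = PLN 2,246,288.33.
Swap to PLN now, deposit: 9,300,000·0.20286·1.164858942 = PLN 2,197,620.55.
The quoted forward overvalues ZAR, so borrow PLN, buy ZAR at spot, deposit the ZAR at 3.97%, and sell the proceeds forward at 0.22310.
Profit = 2,246,288.33 − 2,197,620.55 = PLN 48,668.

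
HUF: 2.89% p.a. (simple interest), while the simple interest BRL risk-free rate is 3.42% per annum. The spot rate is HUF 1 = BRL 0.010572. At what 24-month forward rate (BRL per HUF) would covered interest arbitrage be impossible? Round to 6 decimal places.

T = 2 years.
BRL accumulates by 1 + 0.0342×2 = 1.068400.
HUF growth factor: 1 + 0.0289×2 = 1.057800.
CIP: F = S · (grow BRL)/(grow HUF) = 0.010572 × 1.068400/1.057800 = 0.01067794 BRL per HUF.

0.010678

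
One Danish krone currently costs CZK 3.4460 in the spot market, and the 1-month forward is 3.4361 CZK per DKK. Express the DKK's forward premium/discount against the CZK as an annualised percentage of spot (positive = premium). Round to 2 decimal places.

T = 1/12 years.
DKK trades forward at -0.28729% vs spot over the period.
Per annum: -0.0028729 / (1/12) = -0.034475 = -3.45%.

-3.45%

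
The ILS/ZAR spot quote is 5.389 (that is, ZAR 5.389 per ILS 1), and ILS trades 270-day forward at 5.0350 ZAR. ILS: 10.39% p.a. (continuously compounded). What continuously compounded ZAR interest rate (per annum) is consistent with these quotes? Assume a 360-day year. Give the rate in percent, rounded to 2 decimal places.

1.33%

T = 270/360 years.
By CIP, F/S equals the ZAR-to-ILS growth ratio: 5.035/5.389 = 0.9343106.
ILS growth factor: e^(0.1039×270/360) = 1.0810416.
That pins the ZAR growth at 1.0100286.
Take logs: ln 1.0100286 / (270/360) = 0.013305, so 1.33%.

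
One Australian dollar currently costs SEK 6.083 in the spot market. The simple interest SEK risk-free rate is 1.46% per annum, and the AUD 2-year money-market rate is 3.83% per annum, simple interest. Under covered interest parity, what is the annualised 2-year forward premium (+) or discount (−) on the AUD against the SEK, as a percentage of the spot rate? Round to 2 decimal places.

-2.20%

T = 2 years.
CIP forward (SEK per AUD) = 6.083 × 1.029200/1.076600 = 5.815181.
(F − S)/S ÷ T = (5.815181 − 6.083)/6.083/2 = -0.022014 → -2.20%.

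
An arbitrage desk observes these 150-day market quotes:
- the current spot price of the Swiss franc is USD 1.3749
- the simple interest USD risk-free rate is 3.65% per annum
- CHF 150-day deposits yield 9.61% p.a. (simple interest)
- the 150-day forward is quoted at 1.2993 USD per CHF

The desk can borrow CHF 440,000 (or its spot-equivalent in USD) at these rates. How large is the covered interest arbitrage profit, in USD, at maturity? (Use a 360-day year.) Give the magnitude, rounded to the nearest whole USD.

USD 19,573

T = 150/360 years.
Invest the CHF and cover forward: 440,000 × 1.04004167 × 1.2993 = USD 594,583.50.
Convert at spot and invest in USD: 440,000 × 1.3749 × 1.01520833 = USD 614,156.37.
The quoted forward undervalues CHF, so borrow CHF, convert to USD at spot, deposit the USD at 3.65%, and buy CHF forward at 1.2993 to cover the loan.
The gap between the two covered legs is USD 19,573.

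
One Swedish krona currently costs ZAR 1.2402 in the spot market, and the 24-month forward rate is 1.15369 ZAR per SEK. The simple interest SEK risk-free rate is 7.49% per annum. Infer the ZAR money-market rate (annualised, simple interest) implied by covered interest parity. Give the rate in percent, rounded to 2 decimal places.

3.48%

T = 2 years.
F/S = 1.15369/1.2402 = 0.9302451 = (growth of ZAR) / (growth of SEK).
The SEK side grows by 1 + 0.0749×2 = 1.149800.
Hence g_ZAR = 1.0695958.
r = (1.0695958 − 1)/2 = 0.034798 → 3.48%.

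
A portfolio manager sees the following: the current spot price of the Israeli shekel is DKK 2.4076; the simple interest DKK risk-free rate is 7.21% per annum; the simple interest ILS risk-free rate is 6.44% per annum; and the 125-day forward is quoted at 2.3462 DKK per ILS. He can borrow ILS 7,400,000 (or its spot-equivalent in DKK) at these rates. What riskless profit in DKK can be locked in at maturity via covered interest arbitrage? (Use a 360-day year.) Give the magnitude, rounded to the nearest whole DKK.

T = 125/360 years.
Invest the ILS and cover forward: 7,400,000 × 1.0223611111 × 2.3462 = DKK 17,750,110.93.
Convert at spot and invest in DKK: 7,400,000 × 2.4076 × 1.0250347222 = DKK 18,262,264.62.
The quoted forward undervalues ILS, so borrow ILS, convert to DKK at spot, deposit the DKK at 7.21%, and buy ILS forward at 2.3462 to cover the loan.
The gap between the two covered legs is DKK 512,154.

DKK 512,154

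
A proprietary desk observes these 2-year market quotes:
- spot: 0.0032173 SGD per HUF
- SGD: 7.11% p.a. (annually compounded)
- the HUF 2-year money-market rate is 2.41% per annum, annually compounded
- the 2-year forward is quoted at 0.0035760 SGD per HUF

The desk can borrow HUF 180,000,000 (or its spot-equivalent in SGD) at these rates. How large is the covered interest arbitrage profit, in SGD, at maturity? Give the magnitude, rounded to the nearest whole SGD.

T = 2 years.
Invest the HUF and cover forward: 180,000,000 × 1.04878081 × 0.0035760 = SGD 675,079.23.
Convert at spot and invest in SGD: 180,000,000 × 0.0032173 × 1.14725521 = SGD 664,391.55.
The quoted forward overvalues HUF, so borrow SGD, buy HUF at spot, deposit the HUF at 2.41%, and sell the proceeds forward at 0.0035760.
The gap between the two covered legs is SGD 10,688.

SGD 10,688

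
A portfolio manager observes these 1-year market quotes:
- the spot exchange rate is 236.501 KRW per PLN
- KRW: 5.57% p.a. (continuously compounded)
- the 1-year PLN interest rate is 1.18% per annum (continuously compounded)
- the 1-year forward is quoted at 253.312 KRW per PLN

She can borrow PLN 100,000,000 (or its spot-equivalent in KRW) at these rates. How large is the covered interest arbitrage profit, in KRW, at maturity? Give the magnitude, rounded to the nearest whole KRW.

KRW 627,090,257

T = 1 year.
Route A — deposit PLN, sell forward: 100,000,000 × 1.011869894648 × 253.312 = KRW 25,631,878,675.31.
Route B — convert at spot, deposit KRW: 100,000,000 × 236.501 × 1.057280452019 = KRW 25,004,788,418.29.
The quoted forward overvalues PLN, so borrow KRW, buy PLN at spot, deposit the PLN at 1.18%, and sell the proceeds forward at 253.312.
Arbitrage profit = |25,631,878,675.31 − 25,004,788,418.29| = KRW 627,090,257.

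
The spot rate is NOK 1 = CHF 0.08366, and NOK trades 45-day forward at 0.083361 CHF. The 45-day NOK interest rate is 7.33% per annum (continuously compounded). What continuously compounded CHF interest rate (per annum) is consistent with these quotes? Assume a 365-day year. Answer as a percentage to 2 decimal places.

T = 45/365 years.
By CIP, F/S equals the CHF-to-NOK growth ratio: 0.083361/0.08366 = 0.9964260.
NOK growth factor: e^(0.0733×45/365) = 1.0090779.
Hence g_CHF = 1.0054715.
Take logs: ln 1.0054715 / (45/365) = 0.044259, so 4.43%.

4.43%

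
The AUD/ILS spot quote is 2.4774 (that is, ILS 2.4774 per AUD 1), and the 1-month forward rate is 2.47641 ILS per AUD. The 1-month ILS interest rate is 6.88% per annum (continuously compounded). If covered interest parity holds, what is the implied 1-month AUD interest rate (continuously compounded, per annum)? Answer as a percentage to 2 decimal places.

7.36%

T = 1/12 years.
CIP gives F = S · g_ILS/g_AUD, so g_ILS/g_AUD = 2.47641/2.4774 = 0.9996004.
ILS growth factor: e^(0.0688×1/12) = 1.0057498.
Hence g_AUD = 1.0061519.
r = ln(1.0061519)/(1/12) = 0.073597 → 7.36%.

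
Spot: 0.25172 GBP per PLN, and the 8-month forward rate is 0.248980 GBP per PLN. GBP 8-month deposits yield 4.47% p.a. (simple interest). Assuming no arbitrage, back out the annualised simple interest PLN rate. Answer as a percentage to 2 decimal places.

T = 8/12 years.
CIP gives F = S · g_GBP/g_PLN, so g_GBP/g_PLN = 0.24898/0.25172 = 0.9891149.
GBP growth factor: 1 + 0.0447×8/12 = 1.029800.
Hence g_PLN = 1.0411328.
r = (1.0411328 − 1)/(8/12) = 0.061699 → 6.17%.

6.17%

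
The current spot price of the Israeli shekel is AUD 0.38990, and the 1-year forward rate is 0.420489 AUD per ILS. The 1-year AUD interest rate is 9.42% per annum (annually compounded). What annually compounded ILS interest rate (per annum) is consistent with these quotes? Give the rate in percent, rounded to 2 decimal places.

1.46%

T = 1 year.
F/S = 0.420489/0.3899 = 1.0784534 = (growth of AUD) / (growth of ILS).
The AUD side grows by (1 + 0.0942)^1 = 1.094200.
So the ILS growth factor = 1.0146011.
Annualise: 1.0146011^(1/1) − 1 = 0.014601 = 1.46%.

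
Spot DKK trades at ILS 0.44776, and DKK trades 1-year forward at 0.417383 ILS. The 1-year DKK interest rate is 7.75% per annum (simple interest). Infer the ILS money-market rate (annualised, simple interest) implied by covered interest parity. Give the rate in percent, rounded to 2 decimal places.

T = 1 year.
CIP gives F = S · g_ILS/g_DKK, so g_ILS/g_DKK = 0.417383/0.44776 = 0.9321579.
DKK growth factor: 1 + 0.0775×1 = 1.077500.
Hence g_ILS = 1.0044001.
r = (1.0044001 − 1)/1 = 0.004400 → 0.44%.

0.44%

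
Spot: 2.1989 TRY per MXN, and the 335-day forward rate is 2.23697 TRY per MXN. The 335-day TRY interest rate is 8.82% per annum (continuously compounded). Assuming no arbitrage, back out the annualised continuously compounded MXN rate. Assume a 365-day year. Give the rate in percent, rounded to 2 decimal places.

T = 335/365 years.
CIP gives F = S · g_TRY/g_MXN, so g_TRY/g_MXN = 2.23697/2.1989 = 1.0173132.
TRY growth factor: e^(0.0882×335/365) = 1.0843174.
Hence g_MXN = 1.0658639.
Take logs: ln 1.0658639 / (335/365) = 0.069498, so 6.95%.

6.95%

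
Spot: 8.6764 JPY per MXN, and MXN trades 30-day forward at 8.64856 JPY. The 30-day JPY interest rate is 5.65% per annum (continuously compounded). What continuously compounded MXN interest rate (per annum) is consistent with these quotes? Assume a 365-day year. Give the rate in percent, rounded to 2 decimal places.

T = 30/365 years.
By CIP, F/S equals the JPY-to-MXN growth ratio: 8.64856/8.6764 = 0.9967913.
JPY growth factor: e^(0.0565×30/365) = 1.0046546.
So the MXN growth factor = 1.0078886.
r = ln(1.0078886)/(30/365) = 0.095601 → 9.56%.

9.56%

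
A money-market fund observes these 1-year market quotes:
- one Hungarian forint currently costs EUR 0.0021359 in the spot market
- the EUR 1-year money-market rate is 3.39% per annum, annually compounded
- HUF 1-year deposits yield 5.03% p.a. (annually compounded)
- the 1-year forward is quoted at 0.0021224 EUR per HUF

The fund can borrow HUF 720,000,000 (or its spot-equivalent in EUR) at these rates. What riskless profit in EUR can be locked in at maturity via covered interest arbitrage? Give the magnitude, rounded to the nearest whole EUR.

T = 1 year.
Route A — deposit HUF, sell forward: 720,000,000 × 1.050300 × 0.0021224 = EUR 1,604,992.84.
Route B — convert at spot, deposit EUR: 720,000,000 × 0.0021359 × 1.033900 = EUR 1,589,981.05.
The quoted forward overvalues HUF, so borrow EUR, buy HUF at spot, deposit the HUF at 5.03%, and sell the proceeds forward at 0.0021224.
Profit = 1,604,992.84 − 1,589,981.05 = EUR 15,012.

EUR 15,012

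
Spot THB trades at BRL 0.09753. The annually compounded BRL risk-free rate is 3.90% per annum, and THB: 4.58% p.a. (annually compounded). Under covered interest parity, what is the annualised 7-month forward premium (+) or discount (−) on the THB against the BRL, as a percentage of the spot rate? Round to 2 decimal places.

T = 7/12 years.
No-arbitrage forward: 0.09753 × 1.0225685 / 1.0264671 = 0.09715957 BRL/THB.
(F − S)/S ÷ T = (0.09715957 − 0.09753)/0.09753/(7/12) = -0.006511 → -0.65%.

-0.65%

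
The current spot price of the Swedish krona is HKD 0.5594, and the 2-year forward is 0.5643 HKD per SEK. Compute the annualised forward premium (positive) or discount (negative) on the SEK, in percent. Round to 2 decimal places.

T = 2 years.
Period premium: (0.5643 − 0.5594)/0.5594 = 0.0087594.
Annualise by dividing by T: 0.0087594 / 2 = 0.004380 → 0.44%.

+0.44%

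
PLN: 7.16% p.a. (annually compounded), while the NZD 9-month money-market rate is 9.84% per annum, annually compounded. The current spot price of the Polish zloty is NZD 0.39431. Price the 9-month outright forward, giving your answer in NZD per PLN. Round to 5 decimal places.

T = 9/12 years.
Growth of 1 NZD over T: (1 + 0.0984)^(9/12) = 1.0729275.
Growth of 1 PLN over T: (1 + 0.0716)^(9/12) = 1.0532332.
CIP: F = S · (grow NZD)/(grow PLN) = 0.39431 × 1.0729275/1.0532332 = 0.4016832 NZD per PLN.

0.40168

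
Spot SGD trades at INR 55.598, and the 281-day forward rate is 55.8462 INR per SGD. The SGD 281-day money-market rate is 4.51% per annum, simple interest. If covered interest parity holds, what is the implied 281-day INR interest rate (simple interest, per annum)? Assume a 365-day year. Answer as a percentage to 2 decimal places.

T = 281/365 years.
CIP gives F = S · g_INR/g_SGD, so g_INR/g_SGD = 55.8462/55.598 = 1.0044642.
SGD growth factor: 1 + 0.0451×281/365 = 1.0347208.
Hence g_INR = 1.039340.
(1.039340 − 1)/T = 0.051100, i.e. 5.11%.

5.11%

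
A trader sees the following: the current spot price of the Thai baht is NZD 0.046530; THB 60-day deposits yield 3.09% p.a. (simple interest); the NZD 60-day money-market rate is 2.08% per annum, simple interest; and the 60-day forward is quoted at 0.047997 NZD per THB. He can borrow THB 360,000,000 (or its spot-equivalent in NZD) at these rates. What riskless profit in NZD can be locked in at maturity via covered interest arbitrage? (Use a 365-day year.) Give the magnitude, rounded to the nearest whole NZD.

T = 60/365 years.
Keep in THB, deliver into the forward: 360,000,000·1.0050794521·0.047997 = NZD 17,366,687.45.
Swap to NZD now, deposit: 360,000,000·0.046530·1.0034191781 = NZD 16,808,073.97.
The quoted forward overvalues THB, so borrow NZD, buy THB at spot, deposit the THB at 3.09%, and sell the proceeds forward at 0.047997.
Profit = 17,366,687.45 − 16,808,073.97 = NZD 558,613.

NZD 558,613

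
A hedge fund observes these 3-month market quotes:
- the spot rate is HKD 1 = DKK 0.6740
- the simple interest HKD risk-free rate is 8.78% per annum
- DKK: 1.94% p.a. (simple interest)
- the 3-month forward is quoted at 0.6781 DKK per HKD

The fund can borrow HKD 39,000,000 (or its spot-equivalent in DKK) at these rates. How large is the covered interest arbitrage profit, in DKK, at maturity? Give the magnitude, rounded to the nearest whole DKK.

T = 3/12 years.
Keep in HKD, deliver into the forward: 39,000,000·1.021950·0.6781 = DKK 27,026,387.51.
Swap to DKK now, deposit: 39,000,000·0.6740·1.004850 = DKK 26,413,487.10.
The quoted forward overvalues HKD, so borrow DKK, buy HKD at spot, deposit the HKD at 8.78%, and sell the proceeds forward at 0.6781.
Arbitrage profit = |27,026,387.51 − 26,413,487.10| = DKK 612,900.

DKK 612,900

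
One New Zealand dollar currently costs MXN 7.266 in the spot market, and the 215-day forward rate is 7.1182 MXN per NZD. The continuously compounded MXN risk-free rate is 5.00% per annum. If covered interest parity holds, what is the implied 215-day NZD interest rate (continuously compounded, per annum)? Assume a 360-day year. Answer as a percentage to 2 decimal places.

8.44%

T = 215/360 years.
F/S = 7.1182/7.266 = 0.9796587 = (growth of MXN) / (growth of NZD).
The MXN side grows by e^(0.0500×215/360) = 1.0303114.
That pins the NZD growth at 1.0517044.
Take logs: ln 1.0517044 / (215/360) = 0.084411, so 8.44%.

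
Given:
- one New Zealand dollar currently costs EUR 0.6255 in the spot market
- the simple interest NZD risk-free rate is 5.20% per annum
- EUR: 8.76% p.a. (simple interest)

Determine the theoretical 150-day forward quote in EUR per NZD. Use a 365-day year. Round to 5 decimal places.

T = 150/365 years.
EUR growth factor: 1 + 0.0876×150/365 = 1.036000.
Growth of 1 NZD over T: 1 + 0.0520×150/365 = 1.0213699.
Forward (EUR per NZD) = 0.6255 × 1.036000 / 1.0213699 = 0.6344597.

0.63446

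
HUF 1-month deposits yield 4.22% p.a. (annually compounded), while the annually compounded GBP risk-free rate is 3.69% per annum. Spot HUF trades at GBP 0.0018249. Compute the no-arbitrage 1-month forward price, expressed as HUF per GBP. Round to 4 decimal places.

548.2081

T = 1/12 years.
Growth of 1 GBP over T: (1 + 0.0369)^(1/12) = 1.003024188.
Growth of 1 HUF over T: (1 + 0.0422)^(1/12) = 1.003450428.
Forward (GBP per HUF) = 0.0018249 × 1.003024188 / 1.003450428 = 0.00182412483.
Quoted the other way: 1/0.00182412483 = 548.2081 HUF per GBP.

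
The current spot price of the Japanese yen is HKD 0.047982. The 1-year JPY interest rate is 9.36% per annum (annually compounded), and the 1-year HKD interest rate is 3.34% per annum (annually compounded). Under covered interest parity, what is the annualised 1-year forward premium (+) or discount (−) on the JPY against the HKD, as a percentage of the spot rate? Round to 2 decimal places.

-5.50%

T = 1 year.
No-arbitrage forward: 0.047982 × 1.033400 / 1.093600 = 0.045340708 HKD/JPY.
Annualised premium = (F − S)/S × (1/T) = (0.045340708 − 0.047982)/0.047982 ÷ 1 = -5.50%.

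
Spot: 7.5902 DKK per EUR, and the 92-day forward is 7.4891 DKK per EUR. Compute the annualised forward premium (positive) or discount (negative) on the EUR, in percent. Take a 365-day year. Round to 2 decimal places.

-5.28%

T = 92/365 years.
EUR trades forward at -1.33198% vs spot over the period.
×(1/T) gives -5.28% p.a.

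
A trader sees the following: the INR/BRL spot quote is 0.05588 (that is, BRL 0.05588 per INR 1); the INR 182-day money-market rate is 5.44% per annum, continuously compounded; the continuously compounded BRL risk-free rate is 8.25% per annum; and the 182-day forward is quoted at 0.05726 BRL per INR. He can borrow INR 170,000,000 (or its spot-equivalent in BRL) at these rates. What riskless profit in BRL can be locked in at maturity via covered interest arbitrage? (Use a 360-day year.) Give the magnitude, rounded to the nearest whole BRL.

BRL 101,436

T = 182/360 years.
Invest the INR and cover forward: 170,000,000 × 1.027883899 × 0.05726 = BRL 10,005,627.45.
Convert at spot and invest in BRL: 170,000,000 × 0.05588 × 1.042590346 = BRL 9,904,191.25.
The quoted forward overvalues INR, so borrow BRL, buy INR at spot, deposit the INR at 5.44%, and sell the proceeds forward at 0.05726.
The gap between the two covered legs is BRL 101,436.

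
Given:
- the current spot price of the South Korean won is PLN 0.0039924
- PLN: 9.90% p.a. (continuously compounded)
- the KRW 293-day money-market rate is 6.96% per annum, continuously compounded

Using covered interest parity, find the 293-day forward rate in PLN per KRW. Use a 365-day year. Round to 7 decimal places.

0.0040877

T = 293/365 years.
PLN accumulates by e^(0.0990×293/365) = 1.0827144.
KRW accumulates by e^(0.0696×293/365) = 1.0574609.
So F = 0.0039924 × 1.0827144 / 1.0574609 = 0.004087744 (PLN/KRW).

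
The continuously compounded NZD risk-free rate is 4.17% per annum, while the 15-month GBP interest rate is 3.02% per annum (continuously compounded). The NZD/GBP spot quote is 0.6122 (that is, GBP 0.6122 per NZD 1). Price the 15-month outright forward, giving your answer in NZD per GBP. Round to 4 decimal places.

1.6571

T = 15/12 years.
GBP growth factor: e^(0.0302×15/12) = 1.0384716.
NZD accumulates by e^(0.0417×15/12) = 1.0535074.
So F = 0.6122 × 1.0384716 / 1.0535074 = 0.6034626 (GBP/NZD).
Invert for NZD per GBP: 1 / 0.6034626 = 1.6571.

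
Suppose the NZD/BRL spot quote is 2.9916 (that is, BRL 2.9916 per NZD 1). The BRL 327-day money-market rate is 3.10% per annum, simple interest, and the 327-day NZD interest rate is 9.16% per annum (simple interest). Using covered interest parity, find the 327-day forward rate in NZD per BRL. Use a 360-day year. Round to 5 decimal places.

0.35217

T = 327/360 years.
BRL accumulates by 1 + 0.0310×327/360 = 1.0281583.
Growth of 1 NZD over T: 1 + 0.0916×327/360 = 1.0832033.
So F = 2.9916 × 1.0281583 / 1.0832033 = 2.839576 (BRL/NZD).
Quoted the other way: 1/2.839576 = 0.35217 NZD per BRL.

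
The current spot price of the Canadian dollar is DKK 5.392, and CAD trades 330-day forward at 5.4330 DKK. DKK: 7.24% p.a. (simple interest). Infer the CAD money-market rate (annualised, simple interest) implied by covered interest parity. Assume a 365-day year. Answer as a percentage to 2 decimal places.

T = 330/365 years.
F/S = 5.433/5.392 = 1.0076039 = (growth of DKK) / (growth of CAD).
The DKK side grows by 1 + 0.0724×330/365 = 1.0654575.
Hence g_CAD = 1.057417.
r = (1.057417 − 1)/(330/365) = 0.063507 → 6.35%.

6.35%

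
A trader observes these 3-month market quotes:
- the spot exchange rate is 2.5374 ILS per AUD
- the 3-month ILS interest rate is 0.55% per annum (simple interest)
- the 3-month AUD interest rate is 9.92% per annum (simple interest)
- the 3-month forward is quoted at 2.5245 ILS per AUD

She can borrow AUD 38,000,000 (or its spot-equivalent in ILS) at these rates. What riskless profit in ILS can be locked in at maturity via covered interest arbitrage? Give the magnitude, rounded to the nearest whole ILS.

T = 3/12 years.
Invest the AUD and cover forward: 38,000,000 × 1.024800 × 2.5245 = ILS 98,310,088.80.
Convert at spot and invest in ILS: 38,000,000 × 2.5374 × 1.001375 = ILS 96,553,779.15.
The quoted forward overvalues AUD, so borrow ILS, buy AUD at spot, deposit the AUD at 9.92%, and sell the proceeds forward at 2.5245.
The gap between the two covered legs is ILS 1,756,310.

ILS 1,756,310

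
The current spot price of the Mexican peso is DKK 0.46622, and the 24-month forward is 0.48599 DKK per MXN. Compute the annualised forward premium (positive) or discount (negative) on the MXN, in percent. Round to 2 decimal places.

T = 2 years.
(F − S)/S = (0.48599 − 0.46622)/0.46622 = 0.0424049.
×(1/T) gives 2.12% p.a.

+2.12%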